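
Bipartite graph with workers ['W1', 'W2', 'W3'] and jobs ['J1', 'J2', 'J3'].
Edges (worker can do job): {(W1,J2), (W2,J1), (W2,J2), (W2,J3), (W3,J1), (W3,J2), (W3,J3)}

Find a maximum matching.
Matching: {(W1,J2), (W2,J1), (W3,J3)}

Maximum matching (size 3):
  W1 → J2
  W2 → J1
  W3 → J3

Each worker is assigned to at most one job, and each job to at most one worker.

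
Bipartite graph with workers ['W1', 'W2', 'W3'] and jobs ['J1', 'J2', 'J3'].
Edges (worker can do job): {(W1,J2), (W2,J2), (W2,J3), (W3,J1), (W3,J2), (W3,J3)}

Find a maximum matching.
Matching: {(W1,J2), (W2,J3), (W3,J1)}

Maximum matching (size 3):
  W1 → J2
  W2 → J3
  W3 → J1

Each worker is assigned to at most one job, and each job to at most one worker.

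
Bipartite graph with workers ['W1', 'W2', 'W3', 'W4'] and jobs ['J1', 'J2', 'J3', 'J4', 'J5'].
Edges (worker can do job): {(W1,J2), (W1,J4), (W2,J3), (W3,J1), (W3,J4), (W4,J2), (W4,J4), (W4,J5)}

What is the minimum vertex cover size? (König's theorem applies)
Minimum vertex cover size = 4

By König's theorem: in bipartite graphs,
min vertex cover = max matching = 4

Maximum matching has size 4, so minimum vertex cover also has size 4.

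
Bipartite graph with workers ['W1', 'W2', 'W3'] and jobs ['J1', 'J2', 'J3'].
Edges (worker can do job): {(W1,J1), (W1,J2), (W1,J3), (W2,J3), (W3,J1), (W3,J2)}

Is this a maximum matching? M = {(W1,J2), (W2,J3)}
No, size 2 is not maximum

Proposed matching has size 2.
Maximum matching size for this graph: 3.

This is NOT maximum - can be improved to size 3.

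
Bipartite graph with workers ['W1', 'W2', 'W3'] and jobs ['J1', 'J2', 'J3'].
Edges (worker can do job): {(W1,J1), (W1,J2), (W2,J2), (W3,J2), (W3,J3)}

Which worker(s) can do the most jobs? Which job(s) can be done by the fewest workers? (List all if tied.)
Most versatile: W1, W3 (2 jobs); Least covered: J1, J3 (1 workers)

Worker degrees (jobs they can do): W1:2, W2:1, W3:2
Job degrees (workers who can do it): J1:1, J2:3, J3:1

Maximum worker degree is 2, achieved by: W1, W3
Minimum job degree is 1, achieved by: J1, J3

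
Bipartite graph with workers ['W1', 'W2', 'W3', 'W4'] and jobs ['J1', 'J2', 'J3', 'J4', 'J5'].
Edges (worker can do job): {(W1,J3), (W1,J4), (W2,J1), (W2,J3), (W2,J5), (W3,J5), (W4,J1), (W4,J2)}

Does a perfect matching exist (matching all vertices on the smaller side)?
Yes, perfect matching exists (size 4)

Perfect matching: {(W1,J3), (W2,J1), (W3,J5), (W4,J2)}
All 4 vertices on the smaller side are matched.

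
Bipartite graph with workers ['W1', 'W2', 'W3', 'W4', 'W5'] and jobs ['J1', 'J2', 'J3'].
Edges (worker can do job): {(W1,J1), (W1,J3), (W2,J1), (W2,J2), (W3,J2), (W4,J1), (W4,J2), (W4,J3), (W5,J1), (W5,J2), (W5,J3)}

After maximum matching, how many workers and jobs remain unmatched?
Unmatched: 2 workers, 0 jobs

Maximum matching size: 3
Workers: 5 total, 3 matched, 2 unmatched
Jobs: 3 total, 3 matched, 0 unmatched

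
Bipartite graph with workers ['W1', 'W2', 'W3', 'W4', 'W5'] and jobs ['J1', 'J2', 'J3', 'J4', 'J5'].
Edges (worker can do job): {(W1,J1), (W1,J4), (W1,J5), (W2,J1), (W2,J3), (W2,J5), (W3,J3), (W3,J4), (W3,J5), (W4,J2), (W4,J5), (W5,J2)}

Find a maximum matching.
Matching: {(W1,J1), (W2,J3), (W3,J4), (W4,J5), (W5,J2)}

Maximum matching (size 5):
  W1 → J1
  W2 → J3
  W3 → J4
  W4 → J5
  W5 → J2

Each worker is assigned to at most one job, and each job to at most one worker.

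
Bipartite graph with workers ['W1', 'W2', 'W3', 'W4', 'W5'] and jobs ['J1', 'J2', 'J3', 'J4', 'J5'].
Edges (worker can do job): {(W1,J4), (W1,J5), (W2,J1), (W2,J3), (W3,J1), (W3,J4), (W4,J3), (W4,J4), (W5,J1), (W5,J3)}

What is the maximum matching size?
Maximum matching size = 4

Maximum matching: {(W1,J5), (W3,J4), (W4,J3), (W5,J1)}
Size: 4

This assigns 4 workers to 4 distinct jobs.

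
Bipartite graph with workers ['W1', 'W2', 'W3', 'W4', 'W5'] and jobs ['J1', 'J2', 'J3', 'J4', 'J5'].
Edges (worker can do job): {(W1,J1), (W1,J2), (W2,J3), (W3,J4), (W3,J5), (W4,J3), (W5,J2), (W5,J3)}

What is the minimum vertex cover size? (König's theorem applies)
Minimum vertex cover size = 4

By König's theorem: in bipartite graphs,
min vertex cover = max matching = 4

Maximum matching has size 4, so minimum vertex cover also has size 4.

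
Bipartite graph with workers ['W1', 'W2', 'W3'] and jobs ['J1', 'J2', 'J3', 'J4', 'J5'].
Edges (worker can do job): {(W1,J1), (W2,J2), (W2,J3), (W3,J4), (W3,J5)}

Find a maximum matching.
Matching: {(W1,J1), (W2,J2), (W3,J4)}

Maximum matching (size 3):
  W1 → J1
  W2 → J2
  W3 → J4

Each worker is assigned to at most one job, and each job to at most one worker.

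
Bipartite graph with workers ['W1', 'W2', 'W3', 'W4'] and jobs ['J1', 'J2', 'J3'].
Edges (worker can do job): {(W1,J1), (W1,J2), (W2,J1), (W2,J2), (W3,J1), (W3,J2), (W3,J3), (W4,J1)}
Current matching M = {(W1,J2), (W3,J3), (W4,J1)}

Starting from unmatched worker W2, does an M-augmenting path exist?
No augmenting path from W2

Alternating search from W2 reaches jobs: {J1, J2}.
Every reachable job is already matched in M, and following those matched edges back to workers exposes no further unvisited jobs.
No M-augmenting path from W2 exists.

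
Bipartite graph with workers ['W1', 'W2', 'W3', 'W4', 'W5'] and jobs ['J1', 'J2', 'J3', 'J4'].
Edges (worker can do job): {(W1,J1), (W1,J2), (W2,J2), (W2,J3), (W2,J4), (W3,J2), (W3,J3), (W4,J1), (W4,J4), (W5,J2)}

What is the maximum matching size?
Maximum matching size = 4

Maximum matching: {(W1,J1), (W3,J3), (W4,J4), (W5,J2)}
Size: 4

This assigns 4 workers to 4 distinct jobs.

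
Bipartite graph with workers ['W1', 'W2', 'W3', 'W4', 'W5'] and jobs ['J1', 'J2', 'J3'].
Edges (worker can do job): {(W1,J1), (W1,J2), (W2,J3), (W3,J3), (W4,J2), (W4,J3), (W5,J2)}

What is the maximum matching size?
Maximum matching size = 3

Maximum matching: {(W1,J1), (W3,J3), (W5,J2)}
Size: 3

This assigns 3 workers to 3 distinct jobs.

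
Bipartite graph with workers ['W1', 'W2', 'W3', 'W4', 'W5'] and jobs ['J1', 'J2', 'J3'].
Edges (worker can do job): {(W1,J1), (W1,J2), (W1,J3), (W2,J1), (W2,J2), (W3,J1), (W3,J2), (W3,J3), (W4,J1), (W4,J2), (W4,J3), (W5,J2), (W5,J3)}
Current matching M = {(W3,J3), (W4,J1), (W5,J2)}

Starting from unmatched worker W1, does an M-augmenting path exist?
No augmenting path from W1

Alternating search from W1 reaches jobs: {J1, J2, J3}.
Every reachable job is already matched in M, and following those matched edges back to workers exposes no further unvisited jobs.
No M-augmenting path from W1 exists.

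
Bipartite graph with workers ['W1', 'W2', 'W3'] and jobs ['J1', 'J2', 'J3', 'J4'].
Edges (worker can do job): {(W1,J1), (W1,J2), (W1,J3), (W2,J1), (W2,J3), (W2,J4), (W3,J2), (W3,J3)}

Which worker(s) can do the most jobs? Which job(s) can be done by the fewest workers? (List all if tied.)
Most versatile: W1, W2 (3 jobs); Least covered: J4 (1 workers)

Worker degrees (jobs they can do): W1:3, W2:3, W3:2
Job degrees (workers who can do it): J1:2, J2:2, J3:3, J4:1

Maximum worker degree is 3, achieved by: W1, W2
Minimum job degree is 1, achieved by: J4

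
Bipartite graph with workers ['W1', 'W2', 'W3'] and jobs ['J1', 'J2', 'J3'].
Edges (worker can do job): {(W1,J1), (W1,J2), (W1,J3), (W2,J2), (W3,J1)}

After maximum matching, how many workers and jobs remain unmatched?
Unmatched: 0 workers, 0 jobs

Maximum matching size: 3
Workers: 3 total, 3 matched, 0 unmatched
Jobs: 3 total, 3 matched, 0 unmatched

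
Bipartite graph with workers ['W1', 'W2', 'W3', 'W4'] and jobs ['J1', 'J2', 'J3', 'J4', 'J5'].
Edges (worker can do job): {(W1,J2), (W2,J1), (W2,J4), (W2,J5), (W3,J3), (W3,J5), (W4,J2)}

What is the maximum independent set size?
Maximum independent set = 6

By König's theorem:
- Min vertex cover = Max matching = 3
- Max independent set = Total vertices - Min vertex cover
- Max independent set = 9 - 3 = 6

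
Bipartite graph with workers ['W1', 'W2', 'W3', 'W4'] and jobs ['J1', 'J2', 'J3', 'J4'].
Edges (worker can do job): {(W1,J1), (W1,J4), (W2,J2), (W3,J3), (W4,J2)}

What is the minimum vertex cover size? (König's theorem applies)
Minimum vertex cover size = 3

By König's theorem: in bipartite graphs,
min vertex cover = max matching = 3

Maximum matching has size 3, so minimum vertex cover also has size 3.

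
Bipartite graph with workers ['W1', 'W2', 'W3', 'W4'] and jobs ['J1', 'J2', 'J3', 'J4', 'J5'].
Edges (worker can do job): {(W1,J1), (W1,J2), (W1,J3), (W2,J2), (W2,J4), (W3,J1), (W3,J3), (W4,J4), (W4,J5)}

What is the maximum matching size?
Maximum matching size = 4

Maximum matching: {(W1,J1), (W2,J2), (W3,J3), (W4,J4)}
Size: 4

This assigns 4 workers to 4 distinct jobs.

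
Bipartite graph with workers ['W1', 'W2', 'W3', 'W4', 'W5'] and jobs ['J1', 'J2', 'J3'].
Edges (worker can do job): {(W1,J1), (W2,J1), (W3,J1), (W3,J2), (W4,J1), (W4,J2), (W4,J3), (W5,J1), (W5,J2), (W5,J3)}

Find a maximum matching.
Matching: {(W3,J1), (W4,J3), (W5,J2)}

Maximum matching (size 3):
  W3 → J1
  W4 → J3
  W5 → J2

Each worker is assigned to at most one job, and each job to at most one worker.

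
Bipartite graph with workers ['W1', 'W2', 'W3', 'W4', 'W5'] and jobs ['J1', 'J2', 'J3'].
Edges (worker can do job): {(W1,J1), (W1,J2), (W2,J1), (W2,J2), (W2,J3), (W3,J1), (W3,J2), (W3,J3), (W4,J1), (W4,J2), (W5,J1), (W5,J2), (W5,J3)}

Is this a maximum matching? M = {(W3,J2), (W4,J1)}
No, size 2 is not maximum

Proposed matching has size 2.
Maximum matching size for this graph: 3.

This is NOT maximum - can be improved to size 3.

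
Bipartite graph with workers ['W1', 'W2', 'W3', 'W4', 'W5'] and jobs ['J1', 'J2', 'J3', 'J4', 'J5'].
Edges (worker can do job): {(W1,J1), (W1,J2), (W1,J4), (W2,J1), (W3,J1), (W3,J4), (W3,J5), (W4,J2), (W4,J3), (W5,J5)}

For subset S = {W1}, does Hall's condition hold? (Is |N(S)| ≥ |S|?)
Yes: |N(S)| = 3, |S| = 1

Subset S = {W1}
Neighbors N(S) = {J1, J2, J4}

|N(S)| = 3, |S| = 1
Hall's condition: |N(S)| ≥ |S| is satisfied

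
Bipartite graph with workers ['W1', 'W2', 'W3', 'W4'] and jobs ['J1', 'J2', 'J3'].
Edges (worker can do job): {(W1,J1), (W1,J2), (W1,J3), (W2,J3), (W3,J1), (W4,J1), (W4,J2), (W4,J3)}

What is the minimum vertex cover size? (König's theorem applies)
Minimum vertex cover size = 3

By König's theorem: in bipartite graphs,
min vertex cover = max matching = 3

Maximum matching has size 3, so minimum vertex cover also has size 3.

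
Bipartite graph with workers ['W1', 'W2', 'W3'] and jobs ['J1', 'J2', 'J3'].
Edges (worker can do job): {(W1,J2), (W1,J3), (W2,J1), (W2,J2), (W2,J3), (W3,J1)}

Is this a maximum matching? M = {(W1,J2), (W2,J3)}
No, size 2 is not maximum

Proposed matching has size 2.
Maximum matching size for this graph: 3.

This is NOT maximum - can be improved to size 3.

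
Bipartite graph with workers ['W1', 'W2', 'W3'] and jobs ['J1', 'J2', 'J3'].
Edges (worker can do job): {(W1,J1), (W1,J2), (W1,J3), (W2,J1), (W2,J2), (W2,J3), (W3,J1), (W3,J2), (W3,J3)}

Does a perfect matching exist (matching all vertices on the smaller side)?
Yes, perfect matching exists (size 3)

Perfect matching: {(W1,J2), (W2,J1), (W3,J3)}
All 3 vertices on the smaller side are matched.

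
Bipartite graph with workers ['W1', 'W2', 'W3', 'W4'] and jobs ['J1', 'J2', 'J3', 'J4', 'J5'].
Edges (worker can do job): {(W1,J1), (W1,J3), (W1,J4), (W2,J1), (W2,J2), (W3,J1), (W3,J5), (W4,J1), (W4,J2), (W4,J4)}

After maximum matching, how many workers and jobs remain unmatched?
Unmatched: 0 workers, 1 jobs

Maximum matching size: 4
Workers: 4 total, 4 matched, 0 unmatched
Jobs: 5 total, 4 matched, 1 unmatched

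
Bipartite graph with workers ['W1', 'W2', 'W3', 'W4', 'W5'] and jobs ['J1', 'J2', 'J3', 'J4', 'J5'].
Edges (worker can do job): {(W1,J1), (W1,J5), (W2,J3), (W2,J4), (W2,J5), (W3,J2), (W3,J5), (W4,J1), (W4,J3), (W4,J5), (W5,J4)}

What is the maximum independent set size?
Maximum independent set = 5

By König's theorem:
- Min vertex cover = Max matching = 5
- Max independent set = Total vertices - Min vertex cover
- Max independent set = 10 - 5 = 5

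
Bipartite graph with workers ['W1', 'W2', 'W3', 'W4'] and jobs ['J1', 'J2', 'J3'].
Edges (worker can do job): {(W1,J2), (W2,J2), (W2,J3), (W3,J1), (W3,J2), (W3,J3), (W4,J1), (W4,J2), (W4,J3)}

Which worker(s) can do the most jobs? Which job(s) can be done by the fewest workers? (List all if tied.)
Most versatile: W3, W4 (3 jobs); Least covered: J1 (2 workers)

Worker degrees (jobs they can do): W1:1, W2:2, W3:3, W4:3
Job degrees (workers who can do it): J1:2, J2:4, J3:3

Maximum worker degree is 3, achieved by: W3, W4
Minimum job degree is 2, achieved by: J1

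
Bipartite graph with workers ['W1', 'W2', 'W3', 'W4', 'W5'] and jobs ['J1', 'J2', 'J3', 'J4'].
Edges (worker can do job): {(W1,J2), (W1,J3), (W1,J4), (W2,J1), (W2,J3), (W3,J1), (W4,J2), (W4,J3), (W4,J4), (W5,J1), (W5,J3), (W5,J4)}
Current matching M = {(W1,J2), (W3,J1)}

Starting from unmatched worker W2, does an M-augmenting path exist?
Yes: W2 → J3

An M-augmenting path alternates non-matching / matching edges, starting and ending at unmatched vertices.
Path: W2 → J3
(J3 is unmatched in M, so the path is augmenting.)
Flipping edges along this path would increase |M| from 2 to 3.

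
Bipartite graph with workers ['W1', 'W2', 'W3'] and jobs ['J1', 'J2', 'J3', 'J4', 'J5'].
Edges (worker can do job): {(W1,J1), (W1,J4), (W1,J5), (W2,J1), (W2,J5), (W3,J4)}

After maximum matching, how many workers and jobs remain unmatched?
Unmatched: 0 workers, 2 jobs

Maximum matching size: 3
Workers: 3 total, 3 matched, 0 unmatched
Jobs: 5 total, 3 matched, 2 unmatched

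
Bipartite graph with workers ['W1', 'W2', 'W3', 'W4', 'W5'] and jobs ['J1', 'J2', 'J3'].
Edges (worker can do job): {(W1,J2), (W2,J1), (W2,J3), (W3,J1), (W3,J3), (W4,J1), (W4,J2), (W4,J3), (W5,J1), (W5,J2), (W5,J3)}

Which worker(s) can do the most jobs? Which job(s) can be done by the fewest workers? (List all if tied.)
Most versatile: W4, W5 (3 jobs); Least covered: J2 (3 workers)

Worker degrees (jobs they can do): W1:1, W2:2, W3:2, W4:3, W5:3
Job degrees (workers who can do it): J1:4, J2:3, J3:4

Maximum worker degree is 3, achieved by: W4, W5
Minimum job degree is 3, achieved by: J2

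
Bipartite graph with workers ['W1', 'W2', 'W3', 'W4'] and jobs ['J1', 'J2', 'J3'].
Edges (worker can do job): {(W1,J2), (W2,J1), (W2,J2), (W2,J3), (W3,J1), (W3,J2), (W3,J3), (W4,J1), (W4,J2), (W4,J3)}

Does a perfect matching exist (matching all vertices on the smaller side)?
Yes, perfect matching exists (size 3)

Perfect matching: {(W2,J3), (W3,J1), (W4,J2)}
All 3 vertices on the smaller side are matched.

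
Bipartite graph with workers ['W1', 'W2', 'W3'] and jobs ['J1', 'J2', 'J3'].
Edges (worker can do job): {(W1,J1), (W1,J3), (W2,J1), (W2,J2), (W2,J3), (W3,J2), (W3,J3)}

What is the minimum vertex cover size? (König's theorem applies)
Minimum vertex cover size = 3

By König's theorem: in bipartite graphs,
min vertex cover = max matching = 3

Maximum matching has size 3, so minimum vertex cover also has size 3.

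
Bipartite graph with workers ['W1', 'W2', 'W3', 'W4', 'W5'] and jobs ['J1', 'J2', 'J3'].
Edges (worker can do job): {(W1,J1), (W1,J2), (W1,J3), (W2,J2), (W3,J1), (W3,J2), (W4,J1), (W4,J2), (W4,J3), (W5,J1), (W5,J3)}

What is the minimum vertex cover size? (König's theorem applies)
Minimum vertex cover size = 3

By König's theorem: in bipartite graphs,
min vertex cover = max matching = 3

Maximum matching has size 3, so minimum vertex cover also has size 3.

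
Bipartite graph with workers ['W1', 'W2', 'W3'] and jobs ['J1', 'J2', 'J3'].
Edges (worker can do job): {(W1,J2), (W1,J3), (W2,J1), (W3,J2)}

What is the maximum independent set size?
Maximum independent set = 3

By König's theorem:
- Min vertex cover = Max matching = 3
- Max independent set = Total vertices - Min vertex cover
- Max independent set = 6 - 3 = 3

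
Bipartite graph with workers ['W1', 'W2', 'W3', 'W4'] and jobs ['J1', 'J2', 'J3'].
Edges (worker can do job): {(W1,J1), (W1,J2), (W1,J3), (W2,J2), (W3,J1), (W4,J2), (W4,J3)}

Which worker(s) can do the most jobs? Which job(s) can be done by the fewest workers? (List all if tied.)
Most versatile: W1 (3 jobs); Least covered: J1, J3 (2 workers)

Worker degrees (jobs they can do): W1:3, W2:1, W3:1, W4:2
Job degrees (workers who can do it): J1:2, J2:3, J3:2

Maximum worker degree is 3, achieved by: W1
Minimum job degree is 2, achieved by: J1, J3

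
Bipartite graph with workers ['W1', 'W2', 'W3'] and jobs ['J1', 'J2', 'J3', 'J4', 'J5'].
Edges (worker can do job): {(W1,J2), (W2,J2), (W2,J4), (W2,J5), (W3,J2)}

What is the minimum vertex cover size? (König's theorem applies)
Minimum vertex cover size = 2

By König's theorem: in bipartite graphs,
min vertex cover = max matching = 2

Maximum matching has size 2, so minimum vertex cover also has size 2.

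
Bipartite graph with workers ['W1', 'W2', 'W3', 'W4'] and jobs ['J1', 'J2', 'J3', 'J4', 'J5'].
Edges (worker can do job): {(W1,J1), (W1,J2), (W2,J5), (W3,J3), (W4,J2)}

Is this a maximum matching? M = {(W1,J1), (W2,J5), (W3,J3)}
No, size 3 is not maximum

Proposed matching has size 3.
Maximum matching size for this graph: 4.

This is NOT maximum - can be improved to size 4.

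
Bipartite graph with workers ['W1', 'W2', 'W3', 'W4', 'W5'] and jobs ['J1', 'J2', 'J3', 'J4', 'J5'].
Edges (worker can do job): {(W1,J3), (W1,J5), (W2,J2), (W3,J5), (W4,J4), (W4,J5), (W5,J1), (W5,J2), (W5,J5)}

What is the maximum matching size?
Maximum matching size = 5

Maximum matching: {(W1,J3), (W2,J2), (W3,J5), (W4,J4), (W5,J1)}
Size: 5

This assigns 5 workers to 5 distinct jobs.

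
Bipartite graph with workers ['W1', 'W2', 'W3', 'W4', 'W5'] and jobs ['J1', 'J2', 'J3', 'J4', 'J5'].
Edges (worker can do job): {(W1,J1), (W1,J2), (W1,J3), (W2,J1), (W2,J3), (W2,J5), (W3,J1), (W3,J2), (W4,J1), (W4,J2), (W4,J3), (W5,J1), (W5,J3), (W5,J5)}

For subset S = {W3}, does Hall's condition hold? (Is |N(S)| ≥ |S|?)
Yes: |N(S)| = 2, |S| = 1

Subset S = {W3}
Neighbors N(S) = {J1, J2}

|N(S)| = 2, |S| = 1
Hall's condition: |N(S)| ≥ |S| is satisfied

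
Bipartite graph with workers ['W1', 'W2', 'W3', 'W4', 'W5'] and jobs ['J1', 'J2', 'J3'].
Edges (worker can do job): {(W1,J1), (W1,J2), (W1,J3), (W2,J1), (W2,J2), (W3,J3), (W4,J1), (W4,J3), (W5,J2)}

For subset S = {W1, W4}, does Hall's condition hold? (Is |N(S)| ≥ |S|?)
Yes: |N(S)| = 3, |S| = 2

Subset S = {W1, W4}
Neighbors N(S) = {J1, J2, J3}

|N(S)| = 3, |S| = 2
Hall's condition: |N(S)| ≥ |S| is satisfied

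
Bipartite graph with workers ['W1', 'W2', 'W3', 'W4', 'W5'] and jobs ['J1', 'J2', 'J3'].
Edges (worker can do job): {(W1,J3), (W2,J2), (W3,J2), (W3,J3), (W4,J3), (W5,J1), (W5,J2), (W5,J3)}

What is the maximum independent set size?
Maximum independent set = 5

By König's theorem:
- Min vertex cover = Max matching = 3
- Max independent set = Total vertices - Min vertex cover
- Max independent set = 8 - 3 = 5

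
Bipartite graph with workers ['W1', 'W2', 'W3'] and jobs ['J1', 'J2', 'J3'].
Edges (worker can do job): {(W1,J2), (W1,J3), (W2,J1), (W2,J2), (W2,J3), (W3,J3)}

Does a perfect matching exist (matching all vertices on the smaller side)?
Yes, perfect matching exists (size 3)

Perfect matching: {(W1,J2), (W2,J1), (W3,J3)}
All 3 vertices on the smaller side are matched.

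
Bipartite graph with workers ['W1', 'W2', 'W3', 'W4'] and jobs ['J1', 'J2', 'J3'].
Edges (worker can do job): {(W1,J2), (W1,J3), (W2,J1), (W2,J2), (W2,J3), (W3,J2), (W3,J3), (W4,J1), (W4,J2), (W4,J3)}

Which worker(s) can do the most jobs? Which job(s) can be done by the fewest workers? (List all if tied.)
Most versatile: W2, W4 (3 jobs); Least covered: J1 (2 workers)

Worker degrees (jobs they can do): W1:2, W2:3, W3:2, W4:3
Job degrees (workers who can do it): J1:2, J2:4, J3:4

Maximum worker degree is 3, achieved by: W2, W4
Minimum job degree is 2, achieved by: J1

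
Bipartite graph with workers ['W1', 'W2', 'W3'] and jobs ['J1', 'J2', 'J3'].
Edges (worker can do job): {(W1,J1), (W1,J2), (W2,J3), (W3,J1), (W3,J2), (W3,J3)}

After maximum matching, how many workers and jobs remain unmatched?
Unmatched: 0 workers, 0 jobs

Maximum matching size: 3
Workers: 3 total, 3 matched, 0 unmatched
Jobs: 3 total, 3 matched, 0 unmatched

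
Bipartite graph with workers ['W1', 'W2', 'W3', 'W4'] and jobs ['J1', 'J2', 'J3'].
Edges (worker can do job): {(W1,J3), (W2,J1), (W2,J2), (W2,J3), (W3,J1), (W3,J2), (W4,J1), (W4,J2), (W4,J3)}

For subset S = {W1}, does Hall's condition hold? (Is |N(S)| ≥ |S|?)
Yes: |N(S)| = 1, |S| = 1

Subset S = {W1}
Neighbors N(S) = {J3}

|N(S)| = 1, |S| = 1
Hall's condition: |N(S)| ≥ |S| is satisfied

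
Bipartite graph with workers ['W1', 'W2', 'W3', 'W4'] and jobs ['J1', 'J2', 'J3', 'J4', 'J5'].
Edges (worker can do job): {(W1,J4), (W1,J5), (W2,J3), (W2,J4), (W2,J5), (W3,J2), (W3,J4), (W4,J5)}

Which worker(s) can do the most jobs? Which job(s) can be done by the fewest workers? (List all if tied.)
Most versatile: W2 (3 jobs); Least covered: J1 (0 workers)

Worker degrees (jobs they can do): W1:2, W2:3, W3:2, W4:1
Job degrees (workers who can do it): J1:0, J2:1, J3:1, J4:3, J5:3

Maximum worker degree is 3, achieved by: W2
Minimum job degree is 0, achieved by: J1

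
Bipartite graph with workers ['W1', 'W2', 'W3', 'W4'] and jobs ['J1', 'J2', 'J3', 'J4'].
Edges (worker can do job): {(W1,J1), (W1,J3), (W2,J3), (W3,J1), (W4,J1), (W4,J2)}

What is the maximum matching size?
Maximum matching size = 3

Maximum matching: {(W1,J3), (W3,J1), (W4,J2)}
Size: 3

This assigns 3 workers to 3 distinct jobs.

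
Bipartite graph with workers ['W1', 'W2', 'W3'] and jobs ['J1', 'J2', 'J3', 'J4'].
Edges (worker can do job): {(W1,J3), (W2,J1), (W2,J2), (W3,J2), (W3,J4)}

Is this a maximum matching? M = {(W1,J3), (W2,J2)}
No, size 2 is not maximum

Proposed matching has size 2.
Maximum matching size for this graph: 3.

This is NOT maximum - can be improved to size 3.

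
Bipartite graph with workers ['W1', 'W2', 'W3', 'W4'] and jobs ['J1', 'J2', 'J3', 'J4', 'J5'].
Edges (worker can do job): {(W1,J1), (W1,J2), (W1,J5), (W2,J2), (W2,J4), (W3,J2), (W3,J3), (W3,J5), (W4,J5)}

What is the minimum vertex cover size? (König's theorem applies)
Minimum vertex cover size = 4

By König's theorem: in bipartite graphs,
min vertex cover = max matching = 4

Maximum matching has size 4, so minimum vertex cover also has size 4.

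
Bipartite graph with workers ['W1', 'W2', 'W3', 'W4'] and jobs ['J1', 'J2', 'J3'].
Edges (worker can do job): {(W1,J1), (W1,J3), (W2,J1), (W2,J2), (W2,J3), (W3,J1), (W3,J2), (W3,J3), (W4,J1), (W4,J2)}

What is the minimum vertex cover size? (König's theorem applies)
Minimum vertex cover size = 3

By König's theorem: in bipartite graphs,
min vertex cover = max matching = 3

Maximum matching has size 3, so minimum vertex cover also has size 3.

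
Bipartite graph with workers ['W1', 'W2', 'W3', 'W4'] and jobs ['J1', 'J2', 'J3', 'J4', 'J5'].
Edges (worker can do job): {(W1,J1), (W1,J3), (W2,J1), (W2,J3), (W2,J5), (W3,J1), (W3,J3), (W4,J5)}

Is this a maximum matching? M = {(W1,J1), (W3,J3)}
No, size 2 is not maximum

Proposed matching has size 2.
Maximum matching size for this graph: 3.

This is NOT maximum - can be improved to size 3.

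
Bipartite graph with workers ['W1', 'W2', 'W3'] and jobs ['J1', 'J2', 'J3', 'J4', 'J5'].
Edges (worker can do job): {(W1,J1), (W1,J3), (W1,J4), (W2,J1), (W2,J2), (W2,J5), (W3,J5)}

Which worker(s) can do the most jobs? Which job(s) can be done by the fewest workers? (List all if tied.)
Most versatile: W1, W2 (3 jobs); Least covered: J2, J3, J4 (1 workers)

Worker degrees (jobs they can do): W1:3, W2:3, W3:1
Job degrees (workers who can do it): J1:2, J2:1, J3:1, J4:1, J5:2

Maximum worker degree is 3, achieved by: W1, W2
Minimum job degree is 1, achieved by: J2, J3, J4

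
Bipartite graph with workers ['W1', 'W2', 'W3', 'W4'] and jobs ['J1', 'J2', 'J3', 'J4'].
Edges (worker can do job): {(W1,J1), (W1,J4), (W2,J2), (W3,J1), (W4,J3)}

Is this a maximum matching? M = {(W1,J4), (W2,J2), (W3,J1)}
No, size 3 is not maximum

Proposed matching has size 3.
Maximum matching size for this graph: 4.

This is NOT maximum - can be improved to size 4.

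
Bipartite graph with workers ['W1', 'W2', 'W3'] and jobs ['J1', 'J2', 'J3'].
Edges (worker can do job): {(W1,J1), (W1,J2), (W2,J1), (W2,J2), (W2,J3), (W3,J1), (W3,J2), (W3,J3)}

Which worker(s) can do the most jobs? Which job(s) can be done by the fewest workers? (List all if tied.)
Most versatile: W2, W3 (3 jobs); Least covered: J3 (2 workers)

Worker degrees (jobs they can do): W1:2, W2:3, W3:3
Job degrees (workers who can do it): J1:3, J2:3, J3:2

Maximum worker degree is 3, achieved by: W2, W3
Minimum job degree is 2, achieved by: J3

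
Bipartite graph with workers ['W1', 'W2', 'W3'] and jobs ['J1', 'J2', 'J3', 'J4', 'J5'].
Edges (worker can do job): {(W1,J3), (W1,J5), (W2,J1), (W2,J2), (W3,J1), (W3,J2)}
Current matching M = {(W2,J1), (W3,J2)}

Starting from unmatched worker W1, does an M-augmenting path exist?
Yes: W1 → J3

An M-augmenting path alternates non-matching / matching edges, starting and ending at unmatched vertices.
Path: W1 → J3
(J3 is unmatched in M, so the path is augmenting.)
Flipping edges along this path would increase |M| from 2 to 3.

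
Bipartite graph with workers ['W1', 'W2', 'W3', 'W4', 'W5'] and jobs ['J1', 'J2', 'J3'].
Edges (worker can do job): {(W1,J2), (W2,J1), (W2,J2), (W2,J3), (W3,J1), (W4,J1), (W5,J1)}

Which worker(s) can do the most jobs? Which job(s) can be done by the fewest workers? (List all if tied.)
Most versatile: W2 (3 jobs); Least covered: J3 (1 workers)

Worker degrees (jobs they can do): W1:1, W2:3, W3:1, W4:1, W5:1
Job degrees (workers who can do it): J1:4, J2:2, J3:1

Maximum worker degree is 3, achieved by: W2
Minimum job degree is 1, achieved by: J3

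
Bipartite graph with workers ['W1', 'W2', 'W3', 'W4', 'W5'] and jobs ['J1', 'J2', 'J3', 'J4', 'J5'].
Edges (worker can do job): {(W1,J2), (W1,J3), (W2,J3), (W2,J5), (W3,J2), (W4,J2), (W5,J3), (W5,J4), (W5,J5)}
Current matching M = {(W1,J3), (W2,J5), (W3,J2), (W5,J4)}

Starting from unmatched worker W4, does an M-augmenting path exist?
No augmenting path from W4

Alternating search from W4 reaches jobs: {J2}.
Every reachable job is already matched in M, and following those matched edges back to workers exposes no further unvisited jobs.
No M-augmenting path from W4 exists.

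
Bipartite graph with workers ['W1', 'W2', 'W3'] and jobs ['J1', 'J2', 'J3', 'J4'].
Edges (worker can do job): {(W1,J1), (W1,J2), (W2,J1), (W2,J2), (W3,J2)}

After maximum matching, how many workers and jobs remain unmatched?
Unmatched: 1 workers, 2 jobs

Maximum matching size: 2
Workers: 3 total, 2 matched, 1 unmatched
Jobs: 4 total, 2 matched, 2 unmatched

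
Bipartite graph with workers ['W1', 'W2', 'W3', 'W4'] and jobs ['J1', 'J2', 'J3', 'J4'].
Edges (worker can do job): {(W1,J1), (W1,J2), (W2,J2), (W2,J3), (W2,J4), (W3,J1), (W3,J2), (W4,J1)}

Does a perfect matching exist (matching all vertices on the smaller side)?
No, maximum matching has size 3 < 4

Maximum matching has size 3, need 4 for perfect matching.
Unmatched workers: ['W1']
Unmatched jobs: ['J3']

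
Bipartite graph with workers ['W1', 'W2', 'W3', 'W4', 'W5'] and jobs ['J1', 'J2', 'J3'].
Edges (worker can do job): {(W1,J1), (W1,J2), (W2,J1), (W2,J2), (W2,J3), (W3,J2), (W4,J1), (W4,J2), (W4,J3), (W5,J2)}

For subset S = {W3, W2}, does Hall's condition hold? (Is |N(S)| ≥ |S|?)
Yes: |N(S)| = 3, |S| = 2

Subset S = {W3, W2}
Neighbors N(S) = {J1, J2, J3}

|N(S)| = 3, |S| = 2
Hall's condition: |N(S)| ≥ |S| is satisfied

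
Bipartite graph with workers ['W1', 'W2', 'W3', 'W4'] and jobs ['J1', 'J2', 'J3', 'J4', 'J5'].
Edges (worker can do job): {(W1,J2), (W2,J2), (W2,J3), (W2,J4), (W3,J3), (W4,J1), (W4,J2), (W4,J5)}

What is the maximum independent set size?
Maximum independent set = 5

By König's theorem:
- Min vertex cover = Max matching = 4
- Max independent set = Total vertices - Min vertex cover
- Max independent set = 9 - 4 = 5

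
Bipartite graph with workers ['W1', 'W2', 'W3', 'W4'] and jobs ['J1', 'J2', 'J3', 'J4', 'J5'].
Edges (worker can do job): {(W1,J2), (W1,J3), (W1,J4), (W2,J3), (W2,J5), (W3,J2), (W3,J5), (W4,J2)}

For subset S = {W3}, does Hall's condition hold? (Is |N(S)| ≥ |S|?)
Yes: |N(S)| = 2, |S| = 1

Subset S = {W3}
Neighbors N(S) = {J2, J5}

|N(S)| = 2, |S| = 1
Hall's condition: |N(S)| ≥ |S| is satisfied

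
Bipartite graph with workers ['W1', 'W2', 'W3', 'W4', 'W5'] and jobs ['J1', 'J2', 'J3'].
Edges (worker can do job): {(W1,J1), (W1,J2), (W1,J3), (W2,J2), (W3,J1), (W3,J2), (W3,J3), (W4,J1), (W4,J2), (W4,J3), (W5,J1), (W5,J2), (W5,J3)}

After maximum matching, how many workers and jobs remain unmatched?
Unmatched: 2 workers, 0 jobs

Maximum matching size: 3
Workers: 5 total, 3 matched, 2 unmatched
Jobs: 3 total, 3 matched, 0 unmatched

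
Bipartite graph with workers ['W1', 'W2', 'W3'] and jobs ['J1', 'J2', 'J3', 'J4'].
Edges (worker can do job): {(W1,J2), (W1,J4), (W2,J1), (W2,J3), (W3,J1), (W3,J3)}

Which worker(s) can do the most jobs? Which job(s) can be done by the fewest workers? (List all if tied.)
Most versatile: W1, W2, W3 (2 jobs); Least covered: J2, J4 (1 workers)

Worker degrees (jobs they can do): W1:2, W2:2, W3:2
Job degrees (workers who can do it): J1:2, J2:1, J3:2, J4:1

Maximum worker degree is 2, achieved by: W1, W2, W3
Minimum job degree is 1, achieved by: J2, J4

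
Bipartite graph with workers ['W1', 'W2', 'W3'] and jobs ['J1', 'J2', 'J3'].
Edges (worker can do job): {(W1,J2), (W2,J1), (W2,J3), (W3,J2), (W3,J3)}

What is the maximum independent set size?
Maximum independent set = 3

By König's theorem:
- Min vertex cover = Max matching = 3
- Max independent set = Total vertices - Min vertex cover
- Max independent set = 6 - 3 = 3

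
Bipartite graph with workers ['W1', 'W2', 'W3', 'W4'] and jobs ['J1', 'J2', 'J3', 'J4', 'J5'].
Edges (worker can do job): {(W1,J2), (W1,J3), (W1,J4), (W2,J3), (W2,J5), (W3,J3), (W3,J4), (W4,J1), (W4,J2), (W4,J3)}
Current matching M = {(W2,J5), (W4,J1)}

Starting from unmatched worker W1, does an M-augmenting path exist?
Yes: W1 → J3

An M-augmenting path alternates non-matching / matching edges, starting and ending at unmatched vertices.
Path: W1 → J3
(J3 is unmatched in M, so the path is augmenting.)
Flipping edges along this path would increase |M| from 2 to 3.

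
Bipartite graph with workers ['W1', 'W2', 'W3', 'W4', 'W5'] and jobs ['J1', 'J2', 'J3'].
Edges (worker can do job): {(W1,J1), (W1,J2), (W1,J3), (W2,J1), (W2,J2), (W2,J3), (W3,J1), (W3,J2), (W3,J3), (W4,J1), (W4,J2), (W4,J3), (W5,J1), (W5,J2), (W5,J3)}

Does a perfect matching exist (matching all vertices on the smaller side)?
Yes, perfect matching exists (size 3)

Perfect matching: {(W3,J3), (W4,J1), (W5,J2)}
All 3 vertices on the smaller side are matched.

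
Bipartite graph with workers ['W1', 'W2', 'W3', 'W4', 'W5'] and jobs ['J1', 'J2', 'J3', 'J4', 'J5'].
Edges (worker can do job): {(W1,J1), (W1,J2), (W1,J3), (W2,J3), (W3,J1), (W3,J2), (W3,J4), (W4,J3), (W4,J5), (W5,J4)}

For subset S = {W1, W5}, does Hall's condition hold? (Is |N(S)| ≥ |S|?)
Yes: |N(S)| = 4, |S| = 2

Subset S = {W1, W5}
Neighbors N(S) = {J1, J2, J3, J4}

|N(S)| = 4, |S| = 2
Hall's condition: |N(S)| ≥ |S| is satisfied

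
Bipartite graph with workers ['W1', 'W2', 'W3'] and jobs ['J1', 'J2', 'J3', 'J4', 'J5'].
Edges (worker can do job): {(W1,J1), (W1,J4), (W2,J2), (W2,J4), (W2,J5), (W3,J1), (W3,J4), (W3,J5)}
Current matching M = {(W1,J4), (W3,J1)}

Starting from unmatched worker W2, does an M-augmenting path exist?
Yes: W2 → J5

An M-augmenting path alternates non-matching / matching edges, starting and ending at unmatched vertices.
Path: W2 → J5
(J5 is unmatched in M, so the path is augmenting.)
Flipping edges along this path would increase |M| from 2 to 3.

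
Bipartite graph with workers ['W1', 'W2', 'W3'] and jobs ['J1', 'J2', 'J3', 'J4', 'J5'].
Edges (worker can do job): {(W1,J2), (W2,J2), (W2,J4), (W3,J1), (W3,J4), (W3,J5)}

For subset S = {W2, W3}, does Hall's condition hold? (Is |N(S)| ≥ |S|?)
Yes: |N(S)| = 4, |S| = 2

Subset S = {W2, W3}
Neighbors N(S) = {J1, J2, J4, J5}

|N(S)| = 4, |S| = 2
Hall's condition: |N(S)| ≥ |S| is satisfied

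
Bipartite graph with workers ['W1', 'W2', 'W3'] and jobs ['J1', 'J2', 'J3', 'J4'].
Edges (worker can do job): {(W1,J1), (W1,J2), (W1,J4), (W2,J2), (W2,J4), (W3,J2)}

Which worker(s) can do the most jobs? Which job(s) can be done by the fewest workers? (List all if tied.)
Most versatile: W1 (3 jobs); Least covered: J3 (0 workers)

Worker degrees (jobs they can do): W1:3, W2:2, W3:1
Job degrees (workers who can do it): J1:1, J2:3, J3:0, J4:2

Maximum worker degree is 3, achieved by: W1
Minimum job degree is 0, achieved by: J3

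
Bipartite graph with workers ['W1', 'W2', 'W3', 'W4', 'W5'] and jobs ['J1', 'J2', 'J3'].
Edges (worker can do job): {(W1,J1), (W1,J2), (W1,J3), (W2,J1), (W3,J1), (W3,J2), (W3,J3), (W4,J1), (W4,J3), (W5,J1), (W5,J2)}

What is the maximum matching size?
Maximum matching size = 3

Maximum matching: {(W3,J1), (W4,J3), (W5,J2)}
Size: 3

This assigns 3 workers to 3 distinct jobs.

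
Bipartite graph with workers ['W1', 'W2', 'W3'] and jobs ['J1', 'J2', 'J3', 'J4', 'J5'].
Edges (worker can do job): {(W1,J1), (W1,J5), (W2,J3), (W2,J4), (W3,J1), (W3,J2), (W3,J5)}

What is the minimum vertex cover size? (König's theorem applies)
Minimum vertex cover size = 3

By König's theorem: in bipartite graphs,
min vertex cover = max matching = 3

Maximum matching has size 3, so minimum vertex cover also has size 3.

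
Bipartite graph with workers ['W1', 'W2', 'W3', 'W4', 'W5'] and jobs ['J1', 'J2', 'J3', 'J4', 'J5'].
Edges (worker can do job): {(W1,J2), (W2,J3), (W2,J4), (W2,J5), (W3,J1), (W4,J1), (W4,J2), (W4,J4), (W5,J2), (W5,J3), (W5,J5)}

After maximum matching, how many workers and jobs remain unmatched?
Unmatched: 0 workers, 0 jobs

Maximum matching size: 5
Workers: 5 total, 5 matched, 0 unmatched
Jobs: 5 total, 5 matched, 0 unmatched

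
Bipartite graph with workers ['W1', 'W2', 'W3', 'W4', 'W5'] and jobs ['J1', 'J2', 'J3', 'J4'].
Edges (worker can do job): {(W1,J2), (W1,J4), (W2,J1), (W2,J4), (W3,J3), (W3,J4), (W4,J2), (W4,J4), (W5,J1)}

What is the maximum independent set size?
Maximum independent set = 5

By König's theorem:
- Min vertex cover = Max matching = 4
- Max independent set = Total vertices - Min vertex cover
- Max independent set = 9 - 4 = 5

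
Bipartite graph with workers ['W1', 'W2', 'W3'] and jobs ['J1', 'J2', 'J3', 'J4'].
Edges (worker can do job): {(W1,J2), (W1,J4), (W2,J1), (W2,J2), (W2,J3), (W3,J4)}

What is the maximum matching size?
Maximum matching size = 3

Maximum matching: {(W1,J2), (W2,J1), (W3,J4)}
Size: 3

This assigns 3 workers to 3 distinct jobs.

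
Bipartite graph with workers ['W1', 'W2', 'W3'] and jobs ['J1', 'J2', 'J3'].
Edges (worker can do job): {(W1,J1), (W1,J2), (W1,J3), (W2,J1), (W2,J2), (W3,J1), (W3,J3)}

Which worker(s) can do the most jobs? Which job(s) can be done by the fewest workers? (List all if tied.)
Most versatile: W1 (3 jobs); Least covered: J2, J3 (2 workers)

Worker degrees (jobs they can do): W1:3, W2:2, W3:2
Job degrees (workers who can do it): J1:3, J2:2, J3:2

Maximum worker degree is 3, achieved by: W1
Minimum job degree is 2, achieved by: J2, J3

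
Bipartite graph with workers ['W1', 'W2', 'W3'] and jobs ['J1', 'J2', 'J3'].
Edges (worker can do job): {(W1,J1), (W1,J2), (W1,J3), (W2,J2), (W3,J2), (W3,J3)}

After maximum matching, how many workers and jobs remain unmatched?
Unmatched: 0 workers, 0 jobs

Maximum matching size: 3
Workers: 3 total, 3 matched, 0 unmatched
Jobs: 3 total, 3 matched, 0 unmatched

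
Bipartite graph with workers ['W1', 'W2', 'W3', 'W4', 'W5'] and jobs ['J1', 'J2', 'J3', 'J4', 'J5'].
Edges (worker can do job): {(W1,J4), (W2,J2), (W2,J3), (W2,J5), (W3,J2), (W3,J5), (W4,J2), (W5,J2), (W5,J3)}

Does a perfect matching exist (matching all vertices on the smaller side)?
No, maximum matching has size 4 < 5

Maximum matching has size 4, need 5 for perfect matching.
Unmatched workers: ['W4']
Unmatched jobs: ['J1']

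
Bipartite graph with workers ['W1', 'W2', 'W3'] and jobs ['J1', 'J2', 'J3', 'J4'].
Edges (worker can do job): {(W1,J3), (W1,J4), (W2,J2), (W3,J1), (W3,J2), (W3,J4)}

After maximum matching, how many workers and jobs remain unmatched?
Unmatched: 0 workers, 1 jobs

Maximum matching size: 3
Workers: 3 total, 3 matched, 0 unmatched
Jobs: 4 total, 3 matched, 1 unmatched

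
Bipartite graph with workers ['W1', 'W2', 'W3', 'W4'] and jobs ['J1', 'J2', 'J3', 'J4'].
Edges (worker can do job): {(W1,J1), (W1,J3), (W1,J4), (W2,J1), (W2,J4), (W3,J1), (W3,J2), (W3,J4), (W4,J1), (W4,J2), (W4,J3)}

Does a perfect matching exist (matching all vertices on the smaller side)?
Yes, perfect matching exists (size 4)

Perfect matching: {(W1,J3), (W2,J4), (W3,J1), (W4,J2)}
All 4 vertices on the smaller side are matched.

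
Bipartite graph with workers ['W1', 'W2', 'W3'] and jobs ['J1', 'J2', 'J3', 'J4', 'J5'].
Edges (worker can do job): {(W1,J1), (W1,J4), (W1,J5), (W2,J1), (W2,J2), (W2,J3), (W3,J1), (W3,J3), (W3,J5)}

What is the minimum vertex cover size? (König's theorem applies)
Minimum vertex cover size = 3

By König's theorem: in bipartite graphs,
min vertex cover = max matching = 3

Maximum matching has size 3, so minimum vertex cover also has size 3.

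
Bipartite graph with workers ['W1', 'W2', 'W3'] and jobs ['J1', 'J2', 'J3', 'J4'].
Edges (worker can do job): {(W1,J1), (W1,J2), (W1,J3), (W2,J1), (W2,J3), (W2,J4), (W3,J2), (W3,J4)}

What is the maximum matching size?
Maximum matching size = 3

Maximum matching: {(W1,J3), (W2,J1), (W3,J4)}
Size: 3

This assigns 3 workers to 3 distinct jobs.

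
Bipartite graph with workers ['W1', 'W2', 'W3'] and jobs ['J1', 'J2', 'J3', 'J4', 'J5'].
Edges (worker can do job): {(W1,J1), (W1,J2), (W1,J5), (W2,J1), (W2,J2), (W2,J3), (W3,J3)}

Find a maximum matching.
Matching: {(W1,J5), (W2,J1), (W3,J3)}

Maximum matching (size 3):
  W1 → J5
  W2 → J1
  W3 → J3

Each worker is assigned to at most one job, and each job to at most one worker.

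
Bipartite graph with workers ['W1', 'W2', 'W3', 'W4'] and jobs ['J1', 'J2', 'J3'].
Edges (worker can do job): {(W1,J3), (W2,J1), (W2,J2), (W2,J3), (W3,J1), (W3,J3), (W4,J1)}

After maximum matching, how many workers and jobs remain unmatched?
Unmatched: 1 workers, 0 jobs

Maximum matching size: 3
Workers: 4 total, 3 matched, 1 unmatched
Jobs: 3 total, 3 matched, 0 unmatched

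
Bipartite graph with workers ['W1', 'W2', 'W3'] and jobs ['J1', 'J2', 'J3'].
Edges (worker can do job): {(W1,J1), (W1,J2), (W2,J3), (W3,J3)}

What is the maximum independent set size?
Maximum independent set = 4

By König's theorem:
- Min vertex cover = Max matching = 2
- Max independent set = Total vertices - Min vertex cover
- Max independent set = 6 - 2 = 4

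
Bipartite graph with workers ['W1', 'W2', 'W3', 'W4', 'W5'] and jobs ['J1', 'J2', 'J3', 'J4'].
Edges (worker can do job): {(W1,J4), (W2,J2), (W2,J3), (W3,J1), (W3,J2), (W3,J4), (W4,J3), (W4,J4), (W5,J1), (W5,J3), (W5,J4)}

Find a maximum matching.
Matching: {(W1,J4), (W3,J2), (W4,J3), (W5,J1)}

Maximum matching (size 4):
  W1 → J4
  W3 → J2
  W4 → J3
  W5 → J1

Each worker is assigned to at most one job, and each job to at most one worker.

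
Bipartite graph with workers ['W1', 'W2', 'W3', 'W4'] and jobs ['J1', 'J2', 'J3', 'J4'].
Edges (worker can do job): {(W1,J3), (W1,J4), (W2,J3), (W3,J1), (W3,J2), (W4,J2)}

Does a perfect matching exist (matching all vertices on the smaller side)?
Yes, perfect matching exists (size 4)

Perfect matching: {(W1,J4), (W2,J3), (W3,J1), (W4,J2)}
All 4 vertices on the smaller side are matched.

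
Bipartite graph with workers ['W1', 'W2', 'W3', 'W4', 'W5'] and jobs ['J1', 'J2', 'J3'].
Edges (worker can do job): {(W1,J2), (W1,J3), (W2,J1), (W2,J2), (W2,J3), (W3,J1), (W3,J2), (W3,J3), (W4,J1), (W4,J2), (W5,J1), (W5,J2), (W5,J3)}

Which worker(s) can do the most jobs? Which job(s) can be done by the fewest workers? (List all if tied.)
Most versatile: W2, W3, W5 (3 jobs); Least covered: J1, J3 (4 workers)

Worker degrees (jobs they can do): W1:2, W2:3, W3:3, W4:2, W5:3
Job degrees (workers who can do it): J1:4, J2:5, J3:4

Maximum worker degree is 3, achieved by: W2, W3, W5
Minimum job degree is 4, achieved by: J1, J3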